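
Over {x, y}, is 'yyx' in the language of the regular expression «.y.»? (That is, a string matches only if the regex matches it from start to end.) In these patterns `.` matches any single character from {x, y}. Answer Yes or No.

Yes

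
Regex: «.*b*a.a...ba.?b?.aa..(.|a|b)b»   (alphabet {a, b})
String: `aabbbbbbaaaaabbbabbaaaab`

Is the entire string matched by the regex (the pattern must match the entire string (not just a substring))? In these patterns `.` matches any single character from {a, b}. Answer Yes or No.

No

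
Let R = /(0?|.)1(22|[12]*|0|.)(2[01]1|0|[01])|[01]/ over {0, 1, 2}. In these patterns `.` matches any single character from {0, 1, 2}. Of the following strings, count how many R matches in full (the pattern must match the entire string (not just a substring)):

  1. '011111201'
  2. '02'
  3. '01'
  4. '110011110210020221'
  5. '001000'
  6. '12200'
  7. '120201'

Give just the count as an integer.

1 → match
2 → no match
3 → no match
4 → no match
5 → no match
6 → no match
7 → no match
Total matched: 1

1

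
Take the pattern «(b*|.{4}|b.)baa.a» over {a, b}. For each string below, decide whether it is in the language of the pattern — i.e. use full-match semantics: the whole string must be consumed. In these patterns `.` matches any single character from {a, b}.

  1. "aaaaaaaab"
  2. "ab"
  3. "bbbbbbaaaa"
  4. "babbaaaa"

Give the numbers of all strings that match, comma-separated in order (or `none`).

1 → no match — must end with "a"
2 → no match — must end with "a"
3 → match
4 → no match

3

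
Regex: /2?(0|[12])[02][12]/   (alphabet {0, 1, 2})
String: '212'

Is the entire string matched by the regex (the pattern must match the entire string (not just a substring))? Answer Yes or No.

No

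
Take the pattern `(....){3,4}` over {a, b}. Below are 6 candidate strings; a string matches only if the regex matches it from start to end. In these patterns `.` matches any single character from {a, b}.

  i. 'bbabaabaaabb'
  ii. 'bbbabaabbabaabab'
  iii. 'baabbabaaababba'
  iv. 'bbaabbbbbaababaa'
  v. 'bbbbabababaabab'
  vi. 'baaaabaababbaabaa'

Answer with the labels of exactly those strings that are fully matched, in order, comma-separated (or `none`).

i, ii, iv

i → match
ii → match
iii → no match
iv → match
v → no match
vi → no match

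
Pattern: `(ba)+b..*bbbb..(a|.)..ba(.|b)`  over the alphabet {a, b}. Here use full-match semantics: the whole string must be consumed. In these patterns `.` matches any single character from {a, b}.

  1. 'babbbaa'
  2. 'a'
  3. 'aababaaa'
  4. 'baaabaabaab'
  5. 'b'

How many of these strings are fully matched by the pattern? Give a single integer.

0

1 → no match
2 → no match — must start with 'ba'
3 → no match — must start with 'ba'
4 → no match
5 → no match — must start with 'ba'
Total matched: 0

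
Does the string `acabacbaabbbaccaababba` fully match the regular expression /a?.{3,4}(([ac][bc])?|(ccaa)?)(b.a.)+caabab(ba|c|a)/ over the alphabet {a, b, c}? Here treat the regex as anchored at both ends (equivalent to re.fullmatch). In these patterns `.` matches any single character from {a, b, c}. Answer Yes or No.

Yes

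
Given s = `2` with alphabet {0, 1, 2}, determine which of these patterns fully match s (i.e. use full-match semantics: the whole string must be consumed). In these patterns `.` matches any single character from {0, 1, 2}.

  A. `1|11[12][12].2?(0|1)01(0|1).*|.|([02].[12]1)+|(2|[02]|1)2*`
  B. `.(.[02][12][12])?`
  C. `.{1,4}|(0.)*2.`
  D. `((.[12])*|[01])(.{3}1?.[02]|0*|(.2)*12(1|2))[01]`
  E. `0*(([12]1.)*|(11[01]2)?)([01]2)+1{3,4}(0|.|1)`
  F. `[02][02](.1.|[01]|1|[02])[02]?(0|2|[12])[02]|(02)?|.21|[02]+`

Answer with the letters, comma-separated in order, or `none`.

A → match
B → match
C → match
D → no match
E → no match
F → match

A, B, C, F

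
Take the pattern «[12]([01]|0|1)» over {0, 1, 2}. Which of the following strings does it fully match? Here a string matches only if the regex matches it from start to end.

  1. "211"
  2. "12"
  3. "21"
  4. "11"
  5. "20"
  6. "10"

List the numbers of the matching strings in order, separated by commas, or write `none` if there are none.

3, 4, 5, 6

1 → no match
2 → no match
3 → match
4 → match
5 → match
6 → match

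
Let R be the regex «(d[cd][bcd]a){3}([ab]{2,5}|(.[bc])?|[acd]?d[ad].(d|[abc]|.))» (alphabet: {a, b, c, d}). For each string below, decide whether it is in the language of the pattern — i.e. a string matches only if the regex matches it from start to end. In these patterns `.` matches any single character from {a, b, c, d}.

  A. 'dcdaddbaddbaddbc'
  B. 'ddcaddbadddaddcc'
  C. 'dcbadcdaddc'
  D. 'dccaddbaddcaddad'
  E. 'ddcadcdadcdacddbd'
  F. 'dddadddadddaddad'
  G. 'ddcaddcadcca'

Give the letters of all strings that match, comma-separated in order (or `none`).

A → match
B → match
C. 'dcbadcdaddc' → no match
D → match
E → match
F → match
G. 'ddcaddcadcca' → match

A, B, D, E, F, G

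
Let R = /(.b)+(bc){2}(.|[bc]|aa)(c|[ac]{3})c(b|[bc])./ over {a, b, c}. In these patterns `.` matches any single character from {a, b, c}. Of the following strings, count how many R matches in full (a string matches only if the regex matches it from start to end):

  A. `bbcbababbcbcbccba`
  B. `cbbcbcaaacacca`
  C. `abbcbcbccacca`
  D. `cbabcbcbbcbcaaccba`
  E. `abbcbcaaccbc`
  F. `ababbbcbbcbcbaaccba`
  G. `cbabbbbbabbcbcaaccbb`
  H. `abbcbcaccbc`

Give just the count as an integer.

A → match
B → match
C → match
D → match
E → match
F → match
G → match
H → match
Total matched: 8

8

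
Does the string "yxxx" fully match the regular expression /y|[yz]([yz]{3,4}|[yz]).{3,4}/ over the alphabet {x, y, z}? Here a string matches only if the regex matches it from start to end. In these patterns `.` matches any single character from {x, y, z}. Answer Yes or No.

No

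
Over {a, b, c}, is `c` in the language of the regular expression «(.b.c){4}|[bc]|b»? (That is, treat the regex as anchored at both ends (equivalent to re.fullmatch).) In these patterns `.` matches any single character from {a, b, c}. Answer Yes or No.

Yes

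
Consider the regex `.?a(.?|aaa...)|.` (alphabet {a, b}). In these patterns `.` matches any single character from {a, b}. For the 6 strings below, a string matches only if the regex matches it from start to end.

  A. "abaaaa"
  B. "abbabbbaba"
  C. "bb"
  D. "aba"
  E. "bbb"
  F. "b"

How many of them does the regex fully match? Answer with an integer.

A → no match
B → no match
C → no match
D → no match
E → no match
F → match
Total matched: 1

1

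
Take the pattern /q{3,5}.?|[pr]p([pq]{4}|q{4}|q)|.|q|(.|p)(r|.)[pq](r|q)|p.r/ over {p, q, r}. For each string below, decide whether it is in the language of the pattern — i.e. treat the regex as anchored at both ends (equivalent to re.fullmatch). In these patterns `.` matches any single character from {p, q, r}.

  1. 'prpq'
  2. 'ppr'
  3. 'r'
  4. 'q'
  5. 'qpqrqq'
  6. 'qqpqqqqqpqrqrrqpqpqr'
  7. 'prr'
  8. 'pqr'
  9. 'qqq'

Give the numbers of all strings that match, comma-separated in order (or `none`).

1 → match
2 → match
3 → match
4 → match
5 → no match
6 → no match
7 → match
8 → match
9 → match

1, 2, 3, 4, 7, 8, 9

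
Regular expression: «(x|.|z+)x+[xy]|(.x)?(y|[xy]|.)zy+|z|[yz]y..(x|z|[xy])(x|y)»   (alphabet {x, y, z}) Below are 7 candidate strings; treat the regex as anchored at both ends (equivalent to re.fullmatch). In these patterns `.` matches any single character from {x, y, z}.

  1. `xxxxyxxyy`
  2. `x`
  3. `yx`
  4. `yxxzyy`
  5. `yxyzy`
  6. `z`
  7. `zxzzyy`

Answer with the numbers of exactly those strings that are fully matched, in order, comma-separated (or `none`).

1 → no match
2 → no match
3 → no match
4 → match
5 → match
6 → match
7 → match

4, 5, 6, 7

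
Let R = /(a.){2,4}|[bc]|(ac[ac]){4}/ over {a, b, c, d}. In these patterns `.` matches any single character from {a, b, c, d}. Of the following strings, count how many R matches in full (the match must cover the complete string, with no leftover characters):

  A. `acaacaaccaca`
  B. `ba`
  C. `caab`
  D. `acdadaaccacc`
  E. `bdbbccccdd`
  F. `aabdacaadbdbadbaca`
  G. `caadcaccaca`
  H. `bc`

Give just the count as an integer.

1

A → match
B → no match
C → no match
D → no match
E → no match
F → no match
G → no match
H → no match
Total matched: 1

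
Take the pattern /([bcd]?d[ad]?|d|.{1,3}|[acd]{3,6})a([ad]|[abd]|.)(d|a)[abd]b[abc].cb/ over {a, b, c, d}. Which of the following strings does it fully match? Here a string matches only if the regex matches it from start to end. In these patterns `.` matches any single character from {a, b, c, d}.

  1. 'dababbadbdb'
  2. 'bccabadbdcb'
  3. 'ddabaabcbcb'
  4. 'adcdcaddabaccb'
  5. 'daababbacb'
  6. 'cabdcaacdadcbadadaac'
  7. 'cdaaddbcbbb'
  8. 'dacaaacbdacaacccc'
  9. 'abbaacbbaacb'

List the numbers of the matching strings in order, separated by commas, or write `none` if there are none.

1. 'dababbadbdb' → no match — must end with 'cb'
2. 'bccabadbdcb' → no match
3. 'ddabaabcbcb' → match
4 → match
5. 'daababbacb' → no match
6 → no match — must end with 'cb'
7. 'cdaaddbcbbb' → no match — must end with 'cb'
8 → no match — must end with 'cb'
9. 'abbaacbbaacb' → no match

3, 4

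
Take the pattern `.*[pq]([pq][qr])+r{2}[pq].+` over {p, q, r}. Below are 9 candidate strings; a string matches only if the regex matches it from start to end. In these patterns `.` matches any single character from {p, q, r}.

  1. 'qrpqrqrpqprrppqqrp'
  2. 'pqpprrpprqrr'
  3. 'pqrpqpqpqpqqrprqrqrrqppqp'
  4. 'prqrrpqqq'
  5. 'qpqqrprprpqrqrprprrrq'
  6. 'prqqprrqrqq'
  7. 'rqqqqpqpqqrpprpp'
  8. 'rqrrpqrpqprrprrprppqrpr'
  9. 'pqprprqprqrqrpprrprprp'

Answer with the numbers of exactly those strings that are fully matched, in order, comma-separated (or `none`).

1 → no match
2 → no match
3 → no match
4 → no match
5 → no match
6 → no match
7 → no match
8 → no match
9 → no match

none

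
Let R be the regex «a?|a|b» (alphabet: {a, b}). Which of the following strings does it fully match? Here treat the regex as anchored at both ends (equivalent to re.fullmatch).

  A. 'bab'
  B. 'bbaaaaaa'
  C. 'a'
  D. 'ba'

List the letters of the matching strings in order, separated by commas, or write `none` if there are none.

C

A. 'bab' → no match
B. 'bbaaaaaa' → no match
C. 'a' → match
D. 'ba' → no match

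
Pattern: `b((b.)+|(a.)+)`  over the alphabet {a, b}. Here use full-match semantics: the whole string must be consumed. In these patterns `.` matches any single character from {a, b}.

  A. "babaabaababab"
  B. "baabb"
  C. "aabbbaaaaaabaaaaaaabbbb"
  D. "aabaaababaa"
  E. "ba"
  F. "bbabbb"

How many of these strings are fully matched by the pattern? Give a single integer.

0

A → no match
B → no match
C → no match — must start with "b"
D → no match — must start with "b"
E → no match
F → no match
Total matched: 0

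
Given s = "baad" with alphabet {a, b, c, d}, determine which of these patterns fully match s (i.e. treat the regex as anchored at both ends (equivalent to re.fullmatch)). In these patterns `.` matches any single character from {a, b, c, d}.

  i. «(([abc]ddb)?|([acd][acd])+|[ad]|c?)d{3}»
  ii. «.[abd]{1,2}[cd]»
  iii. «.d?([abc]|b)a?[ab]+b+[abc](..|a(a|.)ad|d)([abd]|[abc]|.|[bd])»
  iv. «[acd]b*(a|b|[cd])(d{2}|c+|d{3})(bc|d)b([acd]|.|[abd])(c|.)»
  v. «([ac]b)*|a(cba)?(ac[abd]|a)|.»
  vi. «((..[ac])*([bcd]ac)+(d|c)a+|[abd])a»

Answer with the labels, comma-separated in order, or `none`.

ii

i → no match
ii → match
iii → no match
iv → no match
v → no match
vi → no match — must end with "a"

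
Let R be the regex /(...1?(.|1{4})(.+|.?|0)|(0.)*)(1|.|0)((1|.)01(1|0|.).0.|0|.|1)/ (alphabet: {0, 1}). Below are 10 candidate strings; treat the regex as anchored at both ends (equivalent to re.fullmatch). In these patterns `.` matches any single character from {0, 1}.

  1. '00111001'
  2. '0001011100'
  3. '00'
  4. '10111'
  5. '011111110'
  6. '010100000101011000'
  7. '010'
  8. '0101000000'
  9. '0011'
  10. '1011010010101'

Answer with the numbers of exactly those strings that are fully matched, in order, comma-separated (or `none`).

1 → match
2 → match
3 → match
4 → no match
5 → match
6 → match
7 → no match
8 → match
9 → match
10 → match

1, 2, 3, 5, 6, 8, 9, 10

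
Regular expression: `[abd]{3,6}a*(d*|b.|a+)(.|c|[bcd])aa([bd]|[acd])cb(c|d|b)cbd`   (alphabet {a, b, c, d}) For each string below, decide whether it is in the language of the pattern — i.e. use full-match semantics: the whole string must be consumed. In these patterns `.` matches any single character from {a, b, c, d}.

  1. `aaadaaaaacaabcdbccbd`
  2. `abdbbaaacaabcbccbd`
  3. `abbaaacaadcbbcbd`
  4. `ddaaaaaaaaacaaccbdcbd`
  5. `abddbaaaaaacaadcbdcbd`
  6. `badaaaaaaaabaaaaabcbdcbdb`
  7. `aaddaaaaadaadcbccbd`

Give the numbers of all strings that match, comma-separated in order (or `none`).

2, 3, 4, 5, 7

1 → no match
2 → match
3 → match
4 → match
5 → match
6 → no match — must end with `cbd`
7 → match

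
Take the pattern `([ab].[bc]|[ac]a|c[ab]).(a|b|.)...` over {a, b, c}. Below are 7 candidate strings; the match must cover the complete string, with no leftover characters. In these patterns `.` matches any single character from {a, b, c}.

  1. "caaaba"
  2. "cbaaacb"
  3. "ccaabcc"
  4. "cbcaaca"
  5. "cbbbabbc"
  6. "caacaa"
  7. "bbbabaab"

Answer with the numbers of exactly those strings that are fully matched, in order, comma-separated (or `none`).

2, 4, 7

1 → no match
2 → match
3 → no match
4 → match
5 → no match
6 → no match
7 → match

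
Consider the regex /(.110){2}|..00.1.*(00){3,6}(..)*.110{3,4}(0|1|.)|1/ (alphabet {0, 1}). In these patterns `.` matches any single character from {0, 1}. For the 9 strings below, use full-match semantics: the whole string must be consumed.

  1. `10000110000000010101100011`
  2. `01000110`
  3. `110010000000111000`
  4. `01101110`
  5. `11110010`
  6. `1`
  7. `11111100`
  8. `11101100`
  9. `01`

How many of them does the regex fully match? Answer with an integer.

2

1 → no match
2. `01000110` → no match
3 → no match
4. `01101110` → match
5. `11110010` → no match
6. `1` → match
7. `11111100` → no match
8. `11101100` → no match
9. `01` → no match
Total matched: 2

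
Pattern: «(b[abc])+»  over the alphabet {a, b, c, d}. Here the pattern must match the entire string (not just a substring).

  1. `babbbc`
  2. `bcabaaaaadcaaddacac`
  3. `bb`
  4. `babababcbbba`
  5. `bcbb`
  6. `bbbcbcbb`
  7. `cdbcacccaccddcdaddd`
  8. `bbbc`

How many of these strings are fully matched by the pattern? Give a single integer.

1 → match
2 → no match
3 → match
4 → match
5 → match
6 → match
7 → no match — must start with `b`
8 → match
Total matched: 6

6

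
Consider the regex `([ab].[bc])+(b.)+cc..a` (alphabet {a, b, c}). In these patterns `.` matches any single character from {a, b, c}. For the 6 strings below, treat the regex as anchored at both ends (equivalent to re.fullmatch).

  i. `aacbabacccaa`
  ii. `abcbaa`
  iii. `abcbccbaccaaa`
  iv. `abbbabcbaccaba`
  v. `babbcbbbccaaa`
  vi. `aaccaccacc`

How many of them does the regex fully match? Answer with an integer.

4

i → match
ii → no match
iii → match
iv → match
v → match
vi → no match — must end with `a`
Total matched: 4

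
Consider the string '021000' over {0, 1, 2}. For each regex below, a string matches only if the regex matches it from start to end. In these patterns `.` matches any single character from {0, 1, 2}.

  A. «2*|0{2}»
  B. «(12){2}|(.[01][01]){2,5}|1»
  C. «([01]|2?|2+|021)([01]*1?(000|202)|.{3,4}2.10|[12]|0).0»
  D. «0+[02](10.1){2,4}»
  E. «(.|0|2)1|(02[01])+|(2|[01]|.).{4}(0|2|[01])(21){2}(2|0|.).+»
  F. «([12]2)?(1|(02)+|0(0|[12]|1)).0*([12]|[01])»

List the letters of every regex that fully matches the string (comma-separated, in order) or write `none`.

C, F

A → no match
B → no match
C → match
D → no match — must end with '1'
E → no match
F → match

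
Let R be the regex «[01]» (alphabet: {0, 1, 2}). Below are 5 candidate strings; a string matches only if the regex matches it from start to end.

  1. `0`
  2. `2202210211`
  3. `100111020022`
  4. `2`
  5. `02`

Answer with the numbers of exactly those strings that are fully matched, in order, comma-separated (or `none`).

1. `0` → match
2. `2202210211` → no match
3. `100111020022` → no match
4. `2` → no match
5. `02` → no match

1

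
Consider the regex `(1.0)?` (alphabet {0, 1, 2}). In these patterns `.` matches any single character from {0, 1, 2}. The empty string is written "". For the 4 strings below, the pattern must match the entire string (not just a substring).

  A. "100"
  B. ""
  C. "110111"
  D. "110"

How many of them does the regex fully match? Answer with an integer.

3

A → match
B → match
C → no match
D → match
Total matched: 3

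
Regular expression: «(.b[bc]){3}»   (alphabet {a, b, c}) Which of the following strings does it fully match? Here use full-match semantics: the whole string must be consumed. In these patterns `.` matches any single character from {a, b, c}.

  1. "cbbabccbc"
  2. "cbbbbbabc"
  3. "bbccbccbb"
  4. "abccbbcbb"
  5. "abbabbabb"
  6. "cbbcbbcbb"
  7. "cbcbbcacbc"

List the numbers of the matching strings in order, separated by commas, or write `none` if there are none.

1 → match
2 → match
3 → match
4 → match
5 → match
6 → match
7 → no match

1, 2, 3, 4, 5, 6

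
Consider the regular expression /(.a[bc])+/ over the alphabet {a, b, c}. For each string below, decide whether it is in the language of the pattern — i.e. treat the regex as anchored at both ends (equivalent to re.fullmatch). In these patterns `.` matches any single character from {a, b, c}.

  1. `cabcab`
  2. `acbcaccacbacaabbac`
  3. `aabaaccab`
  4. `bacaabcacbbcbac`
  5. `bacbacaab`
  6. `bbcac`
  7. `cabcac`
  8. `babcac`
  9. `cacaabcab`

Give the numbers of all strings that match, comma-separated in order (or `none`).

1, 3, 5, 7, 8, 9

1 → match
2 → no match
3 → match
4 → no match
5 → match
6 → no match
7 → match
8 → match
9 → match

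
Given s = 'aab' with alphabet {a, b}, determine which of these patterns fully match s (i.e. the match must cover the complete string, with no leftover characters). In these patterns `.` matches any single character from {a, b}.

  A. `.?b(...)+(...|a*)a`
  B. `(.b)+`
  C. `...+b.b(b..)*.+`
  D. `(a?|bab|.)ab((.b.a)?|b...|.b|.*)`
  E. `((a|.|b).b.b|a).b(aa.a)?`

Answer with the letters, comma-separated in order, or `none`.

D, E

A → no match — must end with 'a'
B → no match
C → no match
D → match
E → match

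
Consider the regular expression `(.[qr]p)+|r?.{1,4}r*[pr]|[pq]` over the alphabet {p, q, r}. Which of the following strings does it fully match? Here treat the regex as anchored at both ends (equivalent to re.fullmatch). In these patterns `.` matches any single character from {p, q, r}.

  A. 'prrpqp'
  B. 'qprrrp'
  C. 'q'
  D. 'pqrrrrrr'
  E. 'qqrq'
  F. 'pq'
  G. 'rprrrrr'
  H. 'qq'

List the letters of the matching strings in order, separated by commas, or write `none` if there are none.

B, C, D, G

A → no match
B → match
C → match
D → match
E → no match
F → no match
G → match
H → no match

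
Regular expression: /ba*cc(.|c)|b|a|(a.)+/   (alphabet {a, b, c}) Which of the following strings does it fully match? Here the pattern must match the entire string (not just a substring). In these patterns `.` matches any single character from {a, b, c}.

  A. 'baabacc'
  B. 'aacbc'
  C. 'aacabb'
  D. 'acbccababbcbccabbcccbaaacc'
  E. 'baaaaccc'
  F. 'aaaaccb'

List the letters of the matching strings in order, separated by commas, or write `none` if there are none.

E

A → no match
B → no match
C → no match
D → no match
E → match
F → no match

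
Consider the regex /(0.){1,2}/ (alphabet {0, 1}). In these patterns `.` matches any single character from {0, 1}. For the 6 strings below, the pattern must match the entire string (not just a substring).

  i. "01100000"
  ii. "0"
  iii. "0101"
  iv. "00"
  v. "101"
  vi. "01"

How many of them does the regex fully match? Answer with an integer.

3

i → no match
ii → no match
iii → match
iv → match
v → no match — must start with "0"
vi → match
Total matched: 3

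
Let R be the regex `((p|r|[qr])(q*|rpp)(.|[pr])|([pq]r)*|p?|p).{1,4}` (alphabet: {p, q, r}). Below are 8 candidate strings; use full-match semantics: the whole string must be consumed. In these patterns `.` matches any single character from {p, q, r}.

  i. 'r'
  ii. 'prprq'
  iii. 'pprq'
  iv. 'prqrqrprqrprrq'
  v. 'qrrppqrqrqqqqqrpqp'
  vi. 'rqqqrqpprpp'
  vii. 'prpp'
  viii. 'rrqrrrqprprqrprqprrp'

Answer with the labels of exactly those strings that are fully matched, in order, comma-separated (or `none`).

i, ii, iii, iv, vii

i. 'r' → match
ii. 'prprq' → match
iii. 'pprq' → match
iv → match
v → no match
vi. 'rqqqrqpprpp' → no match
vii. 'prpp' → match
viii → no match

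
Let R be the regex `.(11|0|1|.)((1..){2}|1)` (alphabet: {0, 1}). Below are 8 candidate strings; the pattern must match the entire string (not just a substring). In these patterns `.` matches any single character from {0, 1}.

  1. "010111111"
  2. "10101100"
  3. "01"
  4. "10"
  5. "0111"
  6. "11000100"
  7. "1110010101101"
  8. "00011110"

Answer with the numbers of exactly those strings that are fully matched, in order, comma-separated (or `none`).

1 → no match
2 → match
3 → no match
4 → no match
5 → match
6 → no match
7 → no match
8 → no match

2, 5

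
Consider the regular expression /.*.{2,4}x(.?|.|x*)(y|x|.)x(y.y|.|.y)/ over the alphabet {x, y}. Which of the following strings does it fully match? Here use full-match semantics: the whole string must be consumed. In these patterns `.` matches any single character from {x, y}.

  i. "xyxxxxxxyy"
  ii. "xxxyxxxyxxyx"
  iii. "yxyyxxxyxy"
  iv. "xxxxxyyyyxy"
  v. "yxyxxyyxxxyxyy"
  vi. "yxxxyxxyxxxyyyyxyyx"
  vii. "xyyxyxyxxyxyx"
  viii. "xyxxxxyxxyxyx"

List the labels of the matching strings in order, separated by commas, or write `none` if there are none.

i, iii, v

i → match
ii → no match
iii → match
iv → no match
v → match
vi → no match
vii → no match
viii → no match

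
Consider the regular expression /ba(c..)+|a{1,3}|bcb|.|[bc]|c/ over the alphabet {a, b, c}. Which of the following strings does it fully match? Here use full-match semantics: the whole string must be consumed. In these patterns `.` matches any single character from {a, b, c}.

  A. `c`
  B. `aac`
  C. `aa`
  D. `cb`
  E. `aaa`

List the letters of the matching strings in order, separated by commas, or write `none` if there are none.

A. `c` → match
B. `aac` → no match
C. `aa` → match
D. `cb` → no match
E. `aaa` → match

A, C, E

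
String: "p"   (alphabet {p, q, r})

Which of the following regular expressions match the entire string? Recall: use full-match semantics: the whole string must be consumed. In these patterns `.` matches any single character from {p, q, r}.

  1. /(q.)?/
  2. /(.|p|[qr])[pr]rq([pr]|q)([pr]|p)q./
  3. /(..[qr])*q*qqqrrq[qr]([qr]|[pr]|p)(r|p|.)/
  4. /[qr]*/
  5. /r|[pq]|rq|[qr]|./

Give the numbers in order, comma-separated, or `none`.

5

1 → no match
2 → no match
3 → no match
4 → no match
5 → match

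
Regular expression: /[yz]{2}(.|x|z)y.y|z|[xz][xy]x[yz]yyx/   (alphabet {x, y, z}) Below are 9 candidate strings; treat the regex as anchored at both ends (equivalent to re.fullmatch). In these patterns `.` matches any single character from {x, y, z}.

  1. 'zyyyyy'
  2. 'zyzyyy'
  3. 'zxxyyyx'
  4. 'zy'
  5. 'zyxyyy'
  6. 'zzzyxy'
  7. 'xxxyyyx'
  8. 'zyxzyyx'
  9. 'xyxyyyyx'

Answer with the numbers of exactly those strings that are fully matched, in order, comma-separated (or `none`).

1 → match
2 → match
3 → match
4 → no match
5 → match
6 → match
7 → match
8 → match
9 → no match

1, 2, 3, 5, 6, 7, 8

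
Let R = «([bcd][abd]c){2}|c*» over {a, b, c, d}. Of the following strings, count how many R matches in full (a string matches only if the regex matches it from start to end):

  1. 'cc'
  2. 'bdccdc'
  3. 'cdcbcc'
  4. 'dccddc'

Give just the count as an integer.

2

1 → match
2 → match
3 → no match
4 → no match
Total matched: 2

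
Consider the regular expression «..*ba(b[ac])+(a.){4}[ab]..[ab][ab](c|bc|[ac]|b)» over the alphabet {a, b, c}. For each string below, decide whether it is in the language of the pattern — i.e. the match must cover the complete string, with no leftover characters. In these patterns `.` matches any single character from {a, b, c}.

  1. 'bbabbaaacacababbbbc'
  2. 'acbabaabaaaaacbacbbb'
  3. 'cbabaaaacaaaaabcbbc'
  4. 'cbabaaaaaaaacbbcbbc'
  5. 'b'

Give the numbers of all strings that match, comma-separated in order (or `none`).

2, 3, 4

1 → no match
2 → match
3 → match
4 → match
5 → no match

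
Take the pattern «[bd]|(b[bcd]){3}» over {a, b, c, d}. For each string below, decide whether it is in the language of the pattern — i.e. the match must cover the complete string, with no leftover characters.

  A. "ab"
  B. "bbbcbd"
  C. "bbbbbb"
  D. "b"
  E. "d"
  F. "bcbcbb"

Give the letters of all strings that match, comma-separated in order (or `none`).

B, C, D, E, F

A → no match
B → match
C → match
D → match
E → match
F → match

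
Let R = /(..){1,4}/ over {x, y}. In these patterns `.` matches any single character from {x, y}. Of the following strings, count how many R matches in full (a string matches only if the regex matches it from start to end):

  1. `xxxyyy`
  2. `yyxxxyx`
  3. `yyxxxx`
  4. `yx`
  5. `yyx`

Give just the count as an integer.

3

1. `xxxyyy` → match
2. `yyxxxyx` → no match
3. `yyxxxx` → match
4. `yx` → match
5. `yyx` → no match
Total matched: 3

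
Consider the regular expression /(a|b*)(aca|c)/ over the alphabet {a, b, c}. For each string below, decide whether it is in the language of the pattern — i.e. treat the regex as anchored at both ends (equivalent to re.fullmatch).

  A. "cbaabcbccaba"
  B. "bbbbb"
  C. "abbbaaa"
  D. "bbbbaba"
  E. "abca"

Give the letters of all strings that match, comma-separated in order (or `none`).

none

A. "cbaabcbccaba" → no match
B. "bbbbb" → no match
C. "abbbaaa" → no match
D. "bbbbaba" → no match
E. "abca" → no match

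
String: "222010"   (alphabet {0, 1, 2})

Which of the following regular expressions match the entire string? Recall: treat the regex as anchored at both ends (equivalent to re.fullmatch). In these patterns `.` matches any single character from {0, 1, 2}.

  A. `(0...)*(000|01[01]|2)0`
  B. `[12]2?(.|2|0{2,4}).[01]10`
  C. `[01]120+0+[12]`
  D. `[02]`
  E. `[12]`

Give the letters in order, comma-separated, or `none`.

A → no match
B → match
C → no match
D → no match
E → no match

B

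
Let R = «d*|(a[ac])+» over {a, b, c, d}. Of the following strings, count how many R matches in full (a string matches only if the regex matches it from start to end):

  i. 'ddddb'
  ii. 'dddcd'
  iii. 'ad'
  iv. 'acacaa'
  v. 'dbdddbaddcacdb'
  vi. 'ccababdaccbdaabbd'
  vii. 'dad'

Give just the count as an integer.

1

i → no match
ii → no match
iii → no match
iv → match
v → no match
vi → no match
vii → no match
Total matched: 1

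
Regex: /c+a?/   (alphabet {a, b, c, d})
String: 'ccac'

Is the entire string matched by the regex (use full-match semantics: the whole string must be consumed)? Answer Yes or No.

No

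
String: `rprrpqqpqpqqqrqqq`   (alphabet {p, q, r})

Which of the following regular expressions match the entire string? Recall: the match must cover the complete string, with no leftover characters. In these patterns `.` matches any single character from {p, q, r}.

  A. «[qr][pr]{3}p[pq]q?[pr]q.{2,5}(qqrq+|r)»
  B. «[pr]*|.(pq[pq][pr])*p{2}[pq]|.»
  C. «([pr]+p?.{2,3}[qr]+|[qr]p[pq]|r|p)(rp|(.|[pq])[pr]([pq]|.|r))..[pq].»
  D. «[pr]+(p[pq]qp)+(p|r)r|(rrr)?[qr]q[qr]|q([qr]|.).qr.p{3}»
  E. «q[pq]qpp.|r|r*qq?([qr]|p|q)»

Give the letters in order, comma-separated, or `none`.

A → match
B → no match
C → no match
D → no match
E → no match

A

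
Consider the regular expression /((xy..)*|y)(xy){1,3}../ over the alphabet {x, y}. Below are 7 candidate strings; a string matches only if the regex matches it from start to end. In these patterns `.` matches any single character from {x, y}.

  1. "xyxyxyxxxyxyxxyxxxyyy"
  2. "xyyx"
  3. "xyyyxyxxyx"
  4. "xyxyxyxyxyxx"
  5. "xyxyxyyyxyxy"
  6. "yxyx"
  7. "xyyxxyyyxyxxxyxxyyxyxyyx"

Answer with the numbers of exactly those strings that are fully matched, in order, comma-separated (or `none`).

1 → no match
2 → match
3 → no match
4 → match
5 → match
6 → no match
7 → no match

2, 4, 5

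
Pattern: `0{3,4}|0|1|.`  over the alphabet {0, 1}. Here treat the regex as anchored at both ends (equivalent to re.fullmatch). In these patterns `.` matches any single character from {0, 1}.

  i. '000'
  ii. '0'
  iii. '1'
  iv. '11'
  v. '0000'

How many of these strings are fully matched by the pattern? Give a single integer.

i. '000' → match
ii. '0' → match
iii. '1' → match
iv. '11' → no match
v. '0000' → match
Total matched: 4

4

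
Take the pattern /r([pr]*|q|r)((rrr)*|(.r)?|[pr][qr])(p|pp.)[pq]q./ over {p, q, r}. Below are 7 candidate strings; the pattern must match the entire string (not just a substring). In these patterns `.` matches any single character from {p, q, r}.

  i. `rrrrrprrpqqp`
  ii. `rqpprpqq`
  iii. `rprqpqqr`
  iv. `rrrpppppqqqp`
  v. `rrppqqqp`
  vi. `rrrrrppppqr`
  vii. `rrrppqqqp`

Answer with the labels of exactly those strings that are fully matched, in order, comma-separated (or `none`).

i, ii, iii, iv, v, vi, vii

i. `rrrrrprrpqqp` → match
ii. `rqpprpqq` → match
iii. `rprqpqqr` → match
iv. `rrrpppppqqqp` → match
v. `rrppqqqp` → match
vi. `rrrrrppppqr` → match
vii. `rrrppqqqp` → match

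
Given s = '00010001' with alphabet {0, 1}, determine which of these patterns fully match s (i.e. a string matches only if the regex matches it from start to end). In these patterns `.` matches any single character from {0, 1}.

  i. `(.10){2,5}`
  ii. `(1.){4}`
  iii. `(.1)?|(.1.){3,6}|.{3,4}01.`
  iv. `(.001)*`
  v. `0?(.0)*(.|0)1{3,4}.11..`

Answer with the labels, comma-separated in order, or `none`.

i → no match — must end with '10'
ii → no match — must start with '1'
iii → no match
iv → match
v → no match

iv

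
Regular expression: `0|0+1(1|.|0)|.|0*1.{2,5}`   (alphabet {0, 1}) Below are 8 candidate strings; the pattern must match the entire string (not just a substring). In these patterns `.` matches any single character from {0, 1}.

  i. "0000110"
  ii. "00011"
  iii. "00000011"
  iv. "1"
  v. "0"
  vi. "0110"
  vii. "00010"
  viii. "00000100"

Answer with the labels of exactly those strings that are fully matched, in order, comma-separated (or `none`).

i, ii, iii, iv, v, vi, vii, viii

i → match
ii → match
iii → match
iv → match
v → match
vi → match
vii → match
viii → match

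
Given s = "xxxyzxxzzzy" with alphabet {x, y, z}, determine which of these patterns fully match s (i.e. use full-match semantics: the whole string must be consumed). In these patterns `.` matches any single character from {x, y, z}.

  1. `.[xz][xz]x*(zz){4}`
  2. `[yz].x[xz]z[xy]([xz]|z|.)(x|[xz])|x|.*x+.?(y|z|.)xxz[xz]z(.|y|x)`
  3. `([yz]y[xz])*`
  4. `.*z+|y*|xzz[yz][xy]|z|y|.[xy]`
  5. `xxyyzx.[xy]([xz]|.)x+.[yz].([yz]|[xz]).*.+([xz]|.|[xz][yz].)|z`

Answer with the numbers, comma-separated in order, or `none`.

1 → no match — must end with "zz"
2 → match
3 → no match
4 → no match
5 → no match

2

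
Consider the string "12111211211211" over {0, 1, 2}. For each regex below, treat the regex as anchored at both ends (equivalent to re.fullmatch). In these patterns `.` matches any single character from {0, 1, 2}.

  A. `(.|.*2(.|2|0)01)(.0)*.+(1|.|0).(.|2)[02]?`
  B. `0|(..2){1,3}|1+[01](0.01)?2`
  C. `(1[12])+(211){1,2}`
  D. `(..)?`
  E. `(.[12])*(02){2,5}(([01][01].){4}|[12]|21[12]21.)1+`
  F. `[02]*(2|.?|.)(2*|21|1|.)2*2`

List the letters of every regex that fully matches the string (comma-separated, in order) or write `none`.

A, C

A → match
B → no match
C → match
D → no match
E → no match
F → no match — must end with "2"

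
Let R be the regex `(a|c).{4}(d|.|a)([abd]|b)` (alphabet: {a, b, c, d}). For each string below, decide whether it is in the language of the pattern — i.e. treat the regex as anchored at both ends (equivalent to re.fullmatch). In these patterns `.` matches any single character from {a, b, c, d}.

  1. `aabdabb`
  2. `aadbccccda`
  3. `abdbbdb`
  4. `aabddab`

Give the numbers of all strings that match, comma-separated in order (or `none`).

1, 3, 4

1 → match
2 → no match
3 → match
4 → match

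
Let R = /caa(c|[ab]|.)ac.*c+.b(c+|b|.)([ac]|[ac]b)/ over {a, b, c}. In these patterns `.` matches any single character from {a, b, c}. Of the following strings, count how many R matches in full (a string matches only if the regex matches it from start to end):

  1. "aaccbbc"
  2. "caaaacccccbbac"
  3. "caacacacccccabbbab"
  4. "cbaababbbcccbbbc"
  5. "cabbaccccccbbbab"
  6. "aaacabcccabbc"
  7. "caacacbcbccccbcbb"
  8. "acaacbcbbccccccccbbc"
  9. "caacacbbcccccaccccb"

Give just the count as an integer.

1

1 → no match — must start with "caa"
2 → match
3 → no match
4 → no match — must start with "caa"
5 → no match — must start with "caa"
6 → no match — must start with "caa"
7 → no match
8 → no match — must start with "caa"
9 → no match
Total matched: 1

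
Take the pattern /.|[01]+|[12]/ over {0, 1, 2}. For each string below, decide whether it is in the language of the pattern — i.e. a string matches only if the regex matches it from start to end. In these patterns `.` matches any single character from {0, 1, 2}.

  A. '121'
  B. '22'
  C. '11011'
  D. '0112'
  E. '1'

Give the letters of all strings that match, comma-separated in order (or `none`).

C, E

A → no match
B → no match
C → match
D → no match
E → match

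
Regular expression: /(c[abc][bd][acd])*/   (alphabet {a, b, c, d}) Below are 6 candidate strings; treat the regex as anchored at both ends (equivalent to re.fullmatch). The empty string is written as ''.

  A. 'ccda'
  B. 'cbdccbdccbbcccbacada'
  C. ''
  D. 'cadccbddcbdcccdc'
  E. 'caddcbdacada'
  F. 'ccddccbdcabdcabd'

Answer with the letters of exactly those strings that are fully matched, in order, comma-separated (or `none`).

A, B, C, D, E, F

A → match
B → match
C → match
D → match
E → match
F → match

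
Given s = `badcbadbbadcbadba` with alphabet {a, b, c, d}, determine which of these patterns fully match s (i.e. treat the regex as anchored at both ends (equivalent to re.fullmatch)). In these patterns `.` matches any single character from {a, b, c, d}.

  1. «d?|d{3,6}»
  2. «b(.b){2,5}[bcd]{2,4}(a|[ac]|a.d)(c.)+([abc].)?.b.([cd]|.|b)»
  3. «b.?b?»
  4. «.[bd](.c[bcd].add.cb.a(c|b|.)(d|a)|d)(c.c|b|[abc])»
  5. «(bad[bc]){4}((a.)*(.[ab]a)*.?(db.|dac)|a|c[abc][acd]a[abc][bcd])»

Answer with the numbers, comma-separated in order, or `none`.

5

1 → no match
2 → no match
3 → no match
4 → no match
5 → match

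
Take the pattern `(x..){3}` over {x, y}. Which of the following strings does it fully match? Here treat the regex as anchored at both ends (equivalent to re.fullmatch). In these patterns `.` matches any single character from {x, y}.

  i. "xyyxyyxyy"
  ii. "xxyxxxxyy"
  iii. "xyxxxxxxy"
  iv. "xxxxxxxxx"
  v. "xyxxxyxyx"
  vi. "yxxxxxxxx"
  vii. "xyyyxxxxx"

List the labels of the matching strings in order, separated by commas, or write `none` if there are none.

i → match
ii → match
iii → match
iv → match
v → match
vi → no match — must start with "x"
vii → no match

i, ii, iii, iv, v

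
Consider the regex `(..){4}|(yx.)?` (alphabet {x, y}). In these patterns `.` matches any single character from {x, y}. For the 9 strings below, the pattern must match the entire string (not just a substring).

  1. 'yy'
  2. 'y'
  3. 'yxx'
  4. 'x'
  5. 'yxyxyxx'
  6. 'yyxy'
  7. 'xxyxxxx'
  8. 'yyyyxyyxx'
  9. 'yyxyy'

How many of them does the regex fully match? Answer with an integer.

1

1. 'yy' → no match
2. 'y' → no match
3. 'yxx' → match
4. 'x' → no match
5. 'yxyxyxx' → no match
6. 'yyxy' → no match
7. 'xxyxxxx' → no match
8. 'yyyyxyyxx' → no match
9. 'yyxyy' → no match
Total matched: 1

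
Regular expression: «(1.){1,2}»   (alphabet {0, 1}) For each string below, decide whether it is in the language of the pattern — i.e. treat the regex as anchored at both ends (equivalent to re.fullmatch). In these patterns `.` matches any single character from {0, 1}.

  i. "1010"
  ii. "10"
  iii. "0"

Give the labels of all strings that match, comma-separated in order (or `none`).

i → match
ii → match
iii → no match — must start with "1"

i, ii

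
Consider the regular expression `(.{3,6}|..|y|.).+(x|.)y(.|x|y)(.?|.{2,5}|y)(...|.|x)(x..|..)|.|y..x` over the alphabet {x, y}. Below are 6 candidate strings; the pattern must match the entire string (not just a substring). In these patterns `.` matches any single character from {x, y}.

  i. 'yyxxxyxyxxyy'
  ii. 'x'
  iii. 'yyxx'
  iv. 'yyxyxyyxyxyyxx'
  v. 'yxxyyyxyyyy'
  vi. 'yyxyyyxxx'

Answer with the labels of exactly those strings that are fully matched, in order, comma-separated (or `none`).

i, ii, iii, iv, v, vi

i → match
ii → match
iii → match
iv → match
v → match
vi → match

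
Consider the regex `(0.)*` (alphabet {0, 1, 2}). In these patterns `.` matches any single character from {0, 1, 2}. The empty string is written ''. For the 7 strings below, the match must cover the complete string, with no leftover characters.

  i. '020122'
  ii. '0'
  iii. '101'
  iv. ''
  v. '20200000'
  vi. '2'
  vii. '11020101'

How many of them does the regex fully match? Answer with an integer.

1

i → no match
ii → no match
iii → no match
iv → match
v → no match
vi → no match
vii → no match
Total matched: 1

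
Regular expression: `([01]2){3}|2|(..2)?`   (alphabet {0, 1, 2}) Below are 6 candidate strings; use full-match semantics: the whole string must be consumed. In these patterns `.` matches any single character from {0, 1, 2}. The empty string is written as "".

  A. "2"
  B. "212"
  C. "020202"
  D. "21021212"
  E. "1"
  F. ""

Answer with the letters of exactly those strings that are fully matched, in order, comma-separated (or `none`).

A, B, C, F

A → match
B → match
C → match
D → no match
E → no match
F → match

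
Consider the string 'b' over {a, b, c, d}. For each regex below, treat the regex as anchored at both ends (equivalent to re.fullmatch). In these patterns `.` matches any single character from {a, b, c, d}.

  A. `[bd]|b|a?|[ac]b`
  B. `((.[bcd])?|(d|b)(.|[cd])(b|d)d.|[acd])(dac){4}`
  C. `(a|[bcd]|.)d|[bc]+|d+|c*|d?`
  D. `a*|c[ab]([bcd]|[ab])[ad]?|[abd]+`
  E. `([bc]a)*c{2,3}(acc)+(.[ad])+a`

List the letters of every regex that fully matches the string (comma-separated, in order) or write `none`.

A → match
B → no match — must end with 'dac'
C → match
D → match
E → no match — must end with 'a'

A, C, D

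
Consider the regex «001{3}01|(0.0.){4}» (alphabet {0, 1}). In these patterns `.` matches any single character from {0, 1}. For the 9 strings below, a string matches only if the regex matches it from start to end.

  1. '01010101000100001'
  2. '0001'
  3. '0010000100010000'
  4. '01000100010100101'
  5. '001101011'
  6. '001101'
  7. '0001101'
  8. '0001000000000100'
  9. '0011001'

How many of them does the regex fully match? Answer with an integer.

1 → no match
2 → no match
3 → no match
4 → no match
5 → no match
6 → no match
7 → no match
8 → match
9 → no match
Total matched: 1

1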